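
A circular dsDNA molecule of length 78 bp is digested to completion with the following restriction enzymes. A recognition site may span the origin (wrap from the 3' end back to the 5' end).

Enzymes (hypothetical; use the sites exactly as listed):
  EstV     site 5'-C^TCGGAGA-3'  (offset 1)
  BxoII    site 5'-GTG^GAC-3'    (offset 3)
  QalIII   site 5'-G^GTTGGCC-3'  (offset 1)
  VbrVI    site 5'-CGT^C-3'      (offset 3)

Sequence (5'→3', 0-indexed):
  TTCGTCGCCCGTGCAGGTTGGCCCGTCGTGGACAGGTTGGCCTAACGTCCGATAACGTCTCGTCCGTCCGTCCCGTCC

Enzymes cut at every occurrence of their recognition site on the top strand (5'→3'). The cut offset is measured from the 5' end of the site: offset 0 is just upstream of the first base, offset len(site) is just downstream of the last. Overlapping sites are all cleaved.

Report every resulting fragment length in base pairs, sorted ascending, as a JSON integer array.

[4,4,4,5,5,5,7,10,10,11,13]

Scan for sites:
  EstV (CTCGGAGA, off=1): no sites
  BxoII GTGGAC/3: at [27] ⇒ [30]
  QalIII GGTTGGCC/1: at [15, 34] ⇒ [16, 35]
  VbrVI CGTC/3: at [2, 23, 45, 55, 60, 64, 68, 73] ⇒ [5, 26, 48, 58, 63, 67, 71, 76]

Pooled cuts: [5, 16, 26, 30, 35, 48, 58, 63, 67, 71, 76]

Fragments:
  5→16: 11 bp
  16→26: 10 bp
  26→30: 4 bp
  30→35: 5 bp
  35→48: 13 bp
  48→58: 10 bp
  58→63: 5 bp
  63→67: 4 bp
  67→71: 4 bp
  71→76: 5 bp
  76→5 (wrap): 78-76+5 = 7 bp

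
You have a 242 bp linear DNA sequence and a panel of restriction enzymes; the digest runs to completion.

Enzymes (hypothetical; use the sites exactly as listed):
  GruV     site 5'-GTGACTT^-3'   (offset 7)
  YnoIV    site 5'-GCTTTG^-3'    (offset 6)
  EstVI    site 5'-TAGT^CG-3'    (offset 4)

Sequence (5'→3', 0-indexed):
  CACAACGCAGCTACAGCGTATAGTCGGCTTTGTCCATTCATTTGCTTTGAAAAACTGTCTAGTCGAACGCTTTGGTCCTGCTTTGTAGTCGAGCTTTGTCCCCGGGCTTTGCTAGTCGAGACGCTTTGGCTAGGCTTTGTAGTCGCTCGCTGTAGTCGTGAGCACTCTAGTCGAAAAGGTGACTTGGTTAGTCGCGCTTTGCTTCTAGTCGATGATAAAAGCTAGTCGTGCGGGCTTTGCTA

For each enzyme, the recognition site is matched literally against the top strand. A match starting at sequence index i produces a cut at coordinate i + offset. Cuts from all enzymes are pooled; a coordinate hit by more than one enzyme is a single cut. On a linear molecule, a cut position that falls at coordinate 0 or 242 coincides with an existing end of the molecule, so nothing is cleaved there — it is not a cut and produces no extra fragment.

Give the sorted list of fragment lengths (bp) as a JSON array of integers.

Scan for sites:
  GruV (GTGACTT, off=7): starts [178] → cuts [185]
  YnoIV (GCTTTG, off=6): starts [26, 43, 68, 79, 92, 105, 122, 133, 195, 233] → cuts [32, 49, 74, 85, 98, 111, 128, 139, 201, 239]
  EstVI (TAGTCG, off=4): starts [20, 59, 85, 112, 139, 152, 167, 188, 205, 222] → cuts [24, 63, 89, 116, 143, 156, 171, 192, 209, 226]

All cut coordinates (distinct, sorted): [24, 32, 49, 63, 74, 85, 89, 98, 111, 116, 128, 139, 143, 156, 171, 185, 192, 201, 209, 226, 239]

Fragment lengths:
  [0,24): 24 bp
  [24,32): 8 bp
  [32,49): 17 bp
  [49,63): 14 bp
  [63,74): 11 bp
  [74,85): 11 bp
  [85,89): 4 bp
  [89,98): 9 bp
  [98,111): 13 bp
  [111,116): 5 bp
  [116,128): 12 bp
  [128,139): 11 bp
  [139,143): 4 bp
  [143,156): 13 bp
  [156,171): 15 bp
  [171,185): 14 bp
  [185,192): 7 bp
  [192,201): 9 bp
  [201,209): 8 bp
  [209,226): 17 bp
  [226,239): 13 bp
  [239,242): 3 bp

[3,4,4,5,7,8,8,9,9,11,11,11,12,13,13,13,14,14,15,17,17,24]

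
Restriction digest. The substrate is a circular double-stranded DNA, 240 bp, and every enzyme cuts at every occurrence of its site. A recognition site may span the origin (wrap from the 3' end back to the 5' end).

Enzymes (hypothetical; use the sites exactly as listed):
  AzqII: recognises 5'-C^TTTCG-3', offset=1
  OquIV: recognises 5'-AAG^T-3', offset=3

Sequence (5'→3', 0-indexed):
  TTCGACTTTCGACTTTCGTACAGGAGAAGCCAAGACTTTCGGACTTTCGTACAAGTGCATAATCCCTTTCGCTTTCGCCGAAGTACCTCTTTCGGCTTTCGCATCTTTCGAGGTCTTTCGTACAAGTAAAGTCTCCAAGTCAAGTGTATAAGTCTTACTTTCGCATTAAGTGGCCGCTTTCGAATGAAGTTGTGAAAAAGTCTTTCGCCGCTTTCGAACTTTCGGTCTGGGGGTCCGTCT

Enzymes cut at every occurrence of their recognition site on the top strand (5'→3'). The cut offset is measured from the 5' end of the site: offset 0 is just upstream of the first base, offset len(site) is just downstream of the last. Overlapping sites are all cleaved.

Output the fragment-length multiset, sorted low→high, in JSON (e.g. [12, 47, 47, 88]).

[2,5,5,6,6,6,7,7,7,7,8,8,8,8,9,9,10,11,11,11,11,11,12,12,20,23]

Site scan:
  AzqII CTTTCG/1: at [5, 12, 35, 43, 65, 71, 88, 95, 104, 114, 157, 176, 201, 210, 218, 238] ⇒ [6, 13, 36, 44, 66, 72, 89, 96, 105, 115, 158, 177, 202, 211, 219, 239]
  OquIV AAGT/3: at [52, 80, 123, 128, 136, 141, 149, 167, 186, 197] ⇒ [55, 83, 126, 131, 139, 144, 152, 170, 189, 200]

Pooled cuts: [6, 13, 36, 44, 55, 66, 72, 83, 89, 96, 105, 115, 126, 131, 139, 144, 152, 158, 170, 177, 189, 200, 202, 211, 219, 239]

Fragments:
  6→13: 7 bp
  13→36: 23 bp
  36→44: 8 bp
  44→55: 11 bp
  55→66: 11 bp
  66→72: 6 bp
  72→83: 11 bp
  83→89: 6 bp
  89→96: 7 bp
  96→105: 9 bp
  105→115: 10 bp
  115→126: 11 bp
  126→131: 5 bp
  131→139: 8 bp
  139→144: 5 bp
  144→152: 8 bp
  152→158: 6 bp
  158→170: 12 bp
  170→177: 7 bp
  177→189: 12 bp
  189→200: 11 bp
  200→202: 2 bp
  202→211: 9 bp
  211→219: 8 bp
  219→239: 20 bp
  239→6 (wrap): 240-239+6 = 7 bp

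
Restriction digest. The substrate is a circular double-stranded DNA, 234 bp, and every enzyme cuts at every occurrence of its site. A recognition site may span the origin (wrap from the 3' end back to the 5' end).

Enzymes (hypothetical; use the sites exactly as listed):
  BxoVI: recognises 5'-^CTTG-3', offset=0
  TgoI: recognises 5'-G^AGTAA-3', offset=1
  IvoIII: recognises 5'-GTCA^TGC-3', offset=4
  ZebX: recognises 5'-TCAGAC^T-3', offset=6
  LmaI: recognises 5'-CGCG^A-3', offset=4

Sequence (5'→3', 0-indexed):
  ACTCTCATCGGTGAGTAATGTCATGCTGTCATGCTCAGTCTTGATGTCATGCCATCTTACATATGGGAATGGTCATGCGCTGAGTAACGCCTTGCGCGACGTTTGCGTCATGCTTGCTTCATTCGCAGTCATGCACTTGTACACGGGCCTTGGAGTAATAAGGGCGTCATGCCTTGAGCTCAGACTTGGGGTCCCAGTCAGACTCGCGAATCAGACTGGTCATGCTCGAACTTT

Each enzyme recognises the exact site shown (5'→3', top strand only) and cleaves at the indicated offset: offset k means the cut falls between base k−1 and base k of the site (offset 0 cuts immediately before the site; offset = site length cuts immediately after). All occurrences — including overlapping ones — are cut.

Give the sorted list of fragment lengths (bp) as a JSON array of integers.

Site scan:
  BxoVI (CTTG, off=0): starts [39, 90, 112, 135, 148, 172, 184] → cuts [39, 90, 112, 135, 148, 172, 184]
  TgoI (GAGTAA, off=1): starts [12, 81, 152] → cuts [13, 82, 153]
  IvoIII (GTCATGC, off=4): starts [19, 27, 45, 71, 106, 127, 165, 218] → cuts [23, 31, 49, 75, 110, 131, 169, 222]
  ZebX (TCAGACT, off=6): starts [179, 197, 210] → cuts [185, 203, 216]
  LmaI (CGCGA, off=4): starts [94, 204] → cuts [98, 208]

All cut coordinates (distinct, sorted): [13, 23, 31, 39, 49, 75, 82, 90, 98, 110, 112, 131, 135, 148, 153, 169, 172, 184, 185, 203, 208, 216, 222]

Fragment lengths:
  13→23: 10 bp
  23→31: 8 bp
  31→39: 8 bp
  39→49: 10 bp
  49→75: 26 bp
  75→82: 7 bp
  82→90: 8 bp
  90→98: 8 bp
  98→110: 12 bp
  110→112: 2 bp
  112→131: 19 bp
  131→135: 4 bp
  135→148: 13 bp
  148→153: 5 bp
  153→169: 16 bp
  169→172: 3 bp
  172→184: 12 bp
  184→185: 1 bp
  185→203: 18 bp
  203→208: 5 bp
  208→216: 8 bp
  216→222: 6 bp
  222→13 (wrap): 234-222+13 = 25 bp

[1,2,3,4,5,5,6,7,8,8,8,8,8,10,10,12,12,13,16,18,19,25,26]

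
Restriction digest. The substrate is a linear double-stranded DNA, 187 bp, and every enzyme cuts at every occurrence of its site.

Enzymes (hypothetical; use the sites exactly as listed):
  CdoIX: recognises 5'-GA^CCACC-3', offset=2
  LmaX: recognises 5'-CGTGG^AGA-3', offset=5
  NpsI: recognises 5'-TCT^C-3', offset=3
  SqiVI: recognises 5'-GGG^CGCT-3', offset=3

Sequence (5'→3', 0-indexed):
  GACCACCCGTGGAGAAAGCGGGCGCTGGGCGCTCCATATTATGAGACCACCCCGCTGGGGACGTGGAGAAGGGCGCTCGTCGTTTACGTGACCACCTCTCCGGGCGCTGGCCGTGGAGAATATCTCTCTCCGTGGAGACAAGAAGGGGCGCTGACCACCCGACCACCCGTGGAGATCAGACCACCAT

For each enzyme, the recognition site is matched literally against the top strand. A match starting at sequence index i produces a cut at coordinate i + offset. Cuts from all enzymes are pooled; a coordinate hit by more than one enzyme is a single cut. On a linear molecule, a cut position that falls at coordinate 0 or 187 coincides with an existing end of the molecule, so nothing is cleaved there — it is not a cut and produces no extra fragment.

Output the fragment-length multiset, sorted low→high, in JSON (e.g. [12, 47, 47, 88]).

[2,2,2,5,6,6,7,7,7,8,8,8,9,10,10,10,12,13,17,18,20]

Site scan:
  CdoIX (GACCACC, off=2): starts [0, 44, 89, 152, 160, 178] → cuts [2, 46, 91, 154, 162, 180]
  LmaX (CGTGGAGA, off=5): starts [7, 61, 111, 130, 167] → cuts [12, 66, 116, 135, 172]
  NpsI (TCTC, off=3): starts [96, 122, 124, 126] → cuts [99, 125, 127, 129]
  SqiVI (GGGCGCT, off=3): starts [19, 26, 70, 101, 145] → cuts [22, 29, 73, 104, 148]

All cut coordinates (distinct, sorted): [2, 12, 22, 29, 46, 66, 73, 91, 99, 104, 116, 125, 127, 129, 135, 148, 154, 162, 172, 180]

Fragment lengths:
  [0,2): 2 bp
  [2,12): 10 bp
  [12,22): 10 bp
  [22,29): 7 bp
  [29,46): 17 bp
  [46,66): 20 bp
  [66,73): 7 bp
  [73,91): 18 bp
  [91,99): 8 bp
  [99,104): 5 bp
  [104,116): 12 bp
  [116,125): 9 bp
  [125,127): 2 bp
  [127,129): 2 bp
  [129,135): 6 bp
  [135,148): 13 bp
  [148,154): 6 bp
  [154,162): 8 bp
  [162,172): 10 bp
  [172,180): 8 bp
  [180,187): 7 bp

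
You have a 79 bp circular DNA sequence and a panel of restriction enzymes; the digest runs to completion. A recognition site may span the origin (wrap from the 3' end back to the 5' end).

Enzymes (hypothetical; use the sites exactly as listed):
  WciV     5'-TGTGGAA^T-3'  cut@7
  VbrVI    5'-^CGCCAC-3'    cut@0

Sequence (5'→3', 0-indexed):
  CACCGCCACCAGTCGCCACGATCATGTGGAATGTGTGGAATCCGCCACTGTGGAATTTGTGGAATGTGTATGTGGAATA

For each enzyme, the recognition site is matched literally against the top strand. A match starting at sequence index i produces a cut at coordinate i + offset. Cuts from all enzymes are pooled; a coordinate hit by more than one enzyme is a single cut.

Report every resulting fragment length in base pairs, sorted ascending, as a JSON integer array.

Per-enzyme occurrences:
  WciV (TGTGGAAT, off=7): starts [24, 33, 48, 57, 70] → cuts [31, 40, 55, 64, 77]
  VbrVI (CGCCAC, off=0): starts [3, 13, 42] → cuts [3, 13, 42]

Pooled cuts: [3, 13, 31, 40, 42, 55, 64, 77]

Fragment lengths:
  3→13: 10 bp
  13→31: 18 bp
  31→40: 9 bp
  40→42: 2 bp
  42→55: 13 bp
  55→64: 9 bp
  64→77: 13 bp
  77→3 (wrap): 79-77+3 = 5 bp

[2,5,9,9,10,13,13,18]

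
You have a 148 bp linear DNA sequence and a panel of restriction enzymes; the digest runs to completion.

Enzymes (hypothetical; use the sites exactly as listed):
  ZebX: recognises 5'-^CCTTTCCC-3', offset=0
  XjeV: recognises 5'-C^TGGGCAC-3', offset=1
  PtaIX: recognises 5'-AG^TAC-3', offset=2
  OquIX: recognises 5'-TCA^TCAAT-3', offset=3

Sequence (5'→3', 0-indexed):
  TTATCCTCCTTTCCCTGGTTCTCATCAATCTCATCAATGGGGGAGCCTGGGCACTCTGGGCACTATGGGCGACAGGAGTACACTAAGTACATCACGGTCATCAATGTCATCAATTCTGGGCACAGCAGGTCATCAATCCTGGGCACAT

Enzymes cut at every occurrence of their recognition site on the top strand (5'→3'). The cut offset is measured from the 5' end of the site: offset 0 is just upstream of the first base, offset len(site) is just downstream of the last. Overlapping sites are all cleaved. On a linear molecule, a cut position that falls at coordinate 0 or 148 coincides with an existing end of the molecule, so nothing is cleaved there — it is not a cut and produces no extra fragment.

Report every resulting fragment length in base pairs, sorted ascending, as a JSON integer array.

Per-enzyme occurrences:
  ZebX (CCTTTCCC, off=0): starts [7] → cuts [7]
  XjeV (CTGGGCAC, off=1): starts [46, 55, 115, 138] → cuts [47, 56, 116, 139]
  PtaIX (AGTAC, off=2): starts [76, 85] → cuts [78, 87]
  OquIX (TCATCAAT, off=3): starts [21, 30, 97, 106, 129] → cuts [24, 33, 100, 109, 132]

Pooled cuts: [7, 24, 33, 47, 56, 78, 87, 100, 109, 116, 132, 139]

Fragments:
  [0,7): 7 bp
  [7,24): 17 bp
  [24,33): 9 bp
  [33,47): 14 bp
  [47,56): 9 bp
  [56,78): 22 bp
  [78,87): 9 bp
  [87,100): 13 bp
  [100,109): 9 bp
  [109,116): 7 bp
  [116,132): 16 bp
  [132,139): 7 bp
  [139,148): 9 bp

[7,7,7,9,9,9,9,9,13,14,16,17,22]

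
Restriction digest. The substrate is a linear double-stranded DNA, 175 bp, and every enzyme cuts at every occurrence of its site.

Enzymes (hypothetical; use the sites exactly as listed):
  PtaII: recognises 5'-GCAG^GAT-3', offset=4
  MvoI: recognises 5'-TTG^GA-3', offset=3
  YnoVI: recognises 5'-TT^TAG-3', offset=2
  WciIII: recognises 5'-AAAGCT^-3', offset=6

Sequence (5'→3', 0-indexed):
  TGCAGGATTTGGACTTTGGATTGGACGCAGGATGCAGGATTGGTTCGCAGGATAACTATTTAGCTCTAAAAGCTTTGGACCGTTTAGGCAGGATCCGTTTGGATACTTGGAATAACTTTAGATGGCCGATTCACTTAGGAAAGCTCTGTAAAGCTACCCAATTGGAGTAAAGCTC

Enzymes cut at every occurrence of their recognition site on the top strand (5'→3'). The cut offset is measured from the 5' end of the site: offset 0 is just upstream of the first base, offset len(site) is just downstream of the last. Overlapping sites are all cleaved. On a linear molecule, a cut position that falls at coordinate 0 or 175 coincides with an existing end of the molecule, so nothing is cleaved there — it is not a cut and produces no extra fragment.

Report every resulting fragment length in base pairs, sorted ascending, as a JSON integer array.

Scan for sites:
  PtaII GCAGGAT/4: at [1, 26, 33, 46, 87] ⇒ [5, 30, 37, 50, 91]
  MvoI TTGGA/3: at [8, 15, 20, 74, 98, 106, 161] ⇒ [11, 18, 23, 77, 101, 109, 164]
  YnoVI TTTAG/2: at [58, 82, 116] ⇒ [60, 84, 118]
  WciIII AAAGCT/6: at [68, 139, 149, 168] ⇒ [74, 145, 155, 174]

Pooled cuts: [5, 11, 18, 23, 30, 37, 50, 60, 74, 77, 84, 91, 101, 109, 118, 145, 155, 164, 174]

Fragment lengths:
  [0,5): 5 bp
  [5,11): 6 bp
  [11,18): 7 bp
  [18,23): 5 bp
  [23,30): 7 bp
  [30,37): 7 bp
  [37,50): 13 bp
  [50,60): 10 bp
  [60,74): 14 bp
  [74,77): 3 bp
  [77,84): 7 bp
  [84,91): 7 bp
  [91,101): 10 bp
  [101,109): 8 bp
  [109,118): 9 bp
  [118,145): 27 bp
  [145,155): 10 bp
  [155,164): 9 bp
  [164,174): 10 bp
  [174,175): 1 bp

[1,3,5,5,6,7,7,7,7,7,8,9,9,10,10,10,10,13,14,27]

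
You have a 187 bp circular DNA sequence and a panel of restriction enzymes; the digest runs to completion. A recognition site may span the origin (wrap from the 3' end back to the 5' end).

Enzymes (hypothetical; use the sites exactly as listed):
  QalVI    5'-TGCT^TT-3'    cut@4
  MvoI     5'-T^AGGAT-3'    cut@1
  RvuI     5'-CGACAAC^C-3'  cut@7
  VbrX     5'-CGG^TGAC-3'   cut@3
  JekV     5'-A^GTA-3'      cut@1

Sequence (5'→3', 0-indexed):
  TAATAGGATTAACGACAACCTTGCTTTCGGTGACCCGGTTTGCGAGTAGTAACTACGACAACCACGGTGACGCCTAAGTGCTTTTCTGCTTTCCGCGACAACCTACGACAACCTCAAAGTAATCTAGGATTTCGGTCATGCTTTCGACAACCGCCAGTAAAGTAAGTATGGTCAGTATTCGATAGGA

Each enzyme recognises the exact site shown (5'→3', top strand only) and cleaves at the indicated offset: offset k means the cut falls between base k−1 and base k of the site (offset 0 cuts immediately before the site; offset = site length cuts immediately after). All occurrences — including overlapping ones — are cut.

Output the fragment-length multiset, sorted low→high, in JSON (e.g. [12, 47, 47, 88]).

Site scan:
  QalVI TGCTTT/4: at [21, 78, 86, 138] ⇒ [25, 82, 90, 142]
  MvoI TAGGAT/1: at [3, 124, 182] ⇒ [4, 125, 183]
  RvuI CGACAACC/7: at [12, 55, 95, 105, 144] ⇒ [19, 62, 102, 112, 151]
  VbrX CGGTGAC/3: at [27, 64] ⇒ [30, 67]
  JekV AGTA/1: at [44, 47, 117, 155, 160, 164, 173] ⇒ [45, 48, 118, 156, 161, 165, 174]

Pooled cuts: [4, 19, 25, 30, 45, 48, 62, 67, 82, 90, 102, 112, 118, 125, 142, 151, 156, 161, 165, 174, 183]

Fragments:
  4→19: 15 bp
  19→25: 6 bp
  25→30: 5 bp
  30→45: 15 bp
  45→48: 3 bp
  48→62: 14 bp
  62→67: 5 bp
  67→82: 15 bp
  82→90: 8 bp
  90→102: 12 bp
  102→112: 10 bp
  112→118: 6 bp
  118→125: 7 bp
  125→142: 17 bp
  142→151: 9 bp
  151→156: 5 bp
  156→161: 5 bp
  161→165: 4 bp
  165→174: 9 bp
  174→183: 9 bp
  183→4 (wrap): 187-183+4 = 8 bp

[3,4,5,5,5,5,6,6,7,8,8,9,9,9,10,12,14,15,15,15,17]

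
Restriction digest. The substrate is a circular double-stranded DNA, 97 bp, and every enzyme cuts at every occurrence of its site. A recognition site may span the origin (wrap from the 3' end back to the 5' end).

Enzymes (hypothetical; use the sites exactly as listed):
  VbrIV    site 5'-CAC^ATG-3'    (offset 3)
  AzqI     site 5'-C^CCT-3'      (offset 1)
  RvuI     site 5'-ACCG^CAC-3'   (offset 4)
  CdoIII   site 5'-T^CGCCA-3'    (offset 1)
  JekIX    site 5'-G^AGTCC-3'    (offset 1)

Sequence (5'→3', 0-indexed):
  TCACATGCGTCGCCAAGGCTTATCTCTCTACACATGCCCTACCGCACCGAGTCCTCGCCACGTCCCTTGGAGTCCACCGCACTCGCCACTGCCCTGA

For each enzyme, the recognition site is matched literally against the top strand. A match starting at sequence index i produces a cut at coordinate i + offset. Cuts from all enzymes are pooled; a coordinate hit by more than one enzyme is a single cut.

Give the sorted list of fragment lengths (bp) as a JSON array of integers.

Per-enzyme occurrences:
  VbrIV (CACATG, off=3): starts [1, 30] → cuts [4, 33]
  AzqI (CCCT, off=1): starts [36, 63, 91] → cuts [37, 64, 92]
  RvuI (ACCGCAC, off=4): starts [40, 75] → cuts [44, 79]
  CdoIII (TCGCCA, off=1): starts [9, 54, 82] → cuts [10, 55, 83]
  JekIX (GAGTCC, off=1): starts [48, 69] → cuts [49, 70]

All cut coordinates (distinct, sorted): [4, 10, 33, 37, 44, 49, 55, 64, 70, 79, 83, 92]

Fragments:
  4→10: 6 bp
  10→33: 23 bp
  33→37: 4 bp
  37→44: 7 bp
  44→49: 5 bp
  49→55: 6 bp
  55→64: 9 bp
  64→70: 6 bp
  70→79: 9 bp
  79→83: 4 bp
  83→92: 9 bp
  92→4 (wrap): 97-92+4 = 9 bp

[4,4,5,6,6,6,7,9,9,9,9,23]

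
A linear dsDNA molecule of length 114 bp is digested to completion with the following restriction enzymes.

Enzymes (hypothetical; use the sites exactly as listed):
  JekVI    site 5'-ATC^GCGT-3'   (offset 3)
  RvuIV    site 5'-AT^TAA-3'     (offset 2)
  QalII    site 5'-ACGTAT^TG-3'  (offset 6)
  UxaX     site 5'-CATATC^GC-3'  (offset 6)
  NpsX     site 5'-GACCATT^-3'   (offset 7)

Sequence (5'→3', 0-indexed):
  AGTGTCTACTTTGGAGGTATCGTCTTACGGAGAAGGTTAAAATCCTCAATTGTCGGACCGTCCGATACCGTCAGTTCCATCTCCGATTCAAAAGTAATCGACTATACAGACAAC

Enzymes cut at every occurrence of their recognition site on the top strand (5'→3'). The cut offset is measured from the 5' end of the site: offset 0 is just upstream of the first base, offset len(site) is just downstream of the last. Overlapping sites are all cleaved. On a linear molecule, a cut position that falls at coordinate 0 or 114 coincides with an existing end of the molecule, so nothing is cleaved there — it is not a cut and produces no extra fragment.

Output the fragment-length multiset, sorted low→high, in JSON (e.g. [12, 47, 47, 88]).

[114]

Scan for sites:
  JekVI (ATCGCGT, off=3): no sites
  RvuIV (ATTAA, off=2): no sites
  QalII (ACGTATTG, off=6): no sites
  UxaX (CATATCGC, off=6): no sites
  NpsX (GACCATT, off=7): no sites

Pooled cuts: ∅

Fragment lengths:
  no cuts → one linear fragment of 114 bp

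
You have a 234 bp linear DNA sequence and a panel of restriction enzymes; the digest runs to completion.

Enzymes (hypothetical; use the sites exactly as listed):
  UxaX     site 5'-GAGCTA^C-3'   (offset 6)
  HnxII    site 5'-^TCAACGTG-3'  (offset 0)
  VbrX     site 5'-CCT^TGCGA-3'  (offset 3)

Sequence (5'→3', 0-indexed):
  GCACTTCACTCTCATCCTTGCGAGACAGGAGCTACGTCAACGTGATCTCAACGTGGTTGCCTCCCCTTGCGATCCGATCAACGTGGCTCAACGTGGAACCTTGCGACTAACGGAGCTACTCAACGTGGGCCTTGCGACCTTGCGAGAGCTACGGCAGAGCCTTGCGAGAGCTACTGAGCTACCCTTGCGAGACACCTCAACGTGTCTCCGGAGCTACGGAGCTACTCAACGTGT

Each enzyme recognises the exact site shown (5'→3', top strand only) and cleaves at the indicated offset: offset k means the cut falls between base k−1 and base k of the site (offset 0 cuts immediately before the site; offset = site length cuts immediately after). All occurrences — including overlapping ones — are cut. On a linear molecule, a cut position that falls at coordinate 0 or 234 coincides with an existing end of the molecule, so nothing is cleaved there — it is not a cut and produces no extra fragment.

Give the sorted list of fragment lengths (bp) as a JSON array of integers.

Site scan:
  UxaX GAGCTAC/6: at [28, 112, 145, 167, 175, 210, 218] ⇒ [34, 118, 151, 173, 181, 216, 224]
  HnxII TCAACGTG/0: at [36, 47, 77, 87, 119, 196, 225] ⇒ [36, 47, 77, 87, 119, 196, 225]
  VbrX CCTTGCGA/3: at [15, 64, 98, 129, 137, 159, 182] ⇒ [18, 67, 101, 132, 140, 162, 185]

Pooled cuts: [18, 34, 36, 47, 67, 77, 87, 101, 118, 119, 132, 140, 151, 162, 173, 181, 185, 196, 216, 224, 225]

Fragments:
  [0,18): 18 bp
  [18,34): 16 bp
  [34,36): 2 bp
  [36,47): 11 bp
  [47,67): 20 bp
  [67,77): 10 bp
  [77,87): 10 bp
  [87,101): 14 bp
  [101,118): 17 bp
  [118,119): 1 bp
  [119,132): 13 bp
  [132,140): 8 bp
  [140,151): 11 bp
  [151,162): 11 bp
  [162,173): 11 bp
  [173,181): 8 bp
  [181,185): 4 bp
  [185,196): 11 bp
  [196,216): 20 bp
  [216,224): 8 bp
  [224,225): 1 bp
  [225,234): 9 bp

[1,1,2,4,8,8,8,9,10,10,11,11,11,11,11,13,14,16,17,18,20,20]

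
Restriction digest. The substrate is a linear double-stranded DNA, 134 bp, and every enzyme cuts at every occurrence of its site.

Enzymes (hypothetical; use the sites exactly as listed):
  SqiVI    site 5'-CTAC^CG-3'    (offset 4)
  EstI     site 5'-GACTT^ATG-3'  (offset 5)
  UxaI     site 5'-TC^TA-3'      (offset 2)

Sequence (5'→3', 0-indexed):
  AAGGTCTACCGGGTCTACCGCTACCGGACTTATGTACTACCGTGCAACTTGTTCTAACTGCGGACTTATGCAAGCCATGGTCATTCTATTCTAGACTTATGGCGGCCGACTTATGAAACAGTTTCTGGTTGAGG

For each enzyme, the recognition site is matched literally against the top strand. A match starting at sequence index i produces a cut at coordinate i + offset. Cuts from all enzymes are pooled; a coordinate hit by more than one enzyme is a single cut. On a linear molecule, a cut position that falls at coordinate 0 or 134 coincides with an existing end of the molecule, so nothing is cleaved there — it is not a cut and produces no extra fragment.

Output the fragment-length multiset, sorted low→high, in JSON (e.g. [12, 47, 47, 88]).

[3,3,5,6,6,6,7,7,9,13,14,14,19,22]

Per-enzyme occurrences:
  SqiVI CTACCG/4: at [5, 14, 20, 36] ⇒ [9, 18, 24, 40]
  EstI GACTTATG/5: at [26, 62, 93, 107] ⇒ [31, 67, 98, 112]
  UxaI TCTA/2: at [4, 13, 52, 84, 89] ⇒ [6, 15, 54, 86, 91]

All cut coordinates (distinct, sorted): [6, 9, 15, 18, 24, 31, 40, 54, 67, 86, 91, 98, 112]

Fragment lengths:
  [0,6): 6 bp
  [6,9): 3 bp
  [9,15): 6 bp
  [15,18): 3 bp
  [18,24): 6 bp
  [24,31): 7 bp
  [31,40): 9 bp
  [40,54): 14 bp
  [54,67): 13 bp
  [67,86): 19 bp
  [86,91): 5 bp
  [91,98): 7 bp
  [98,112): 14 bp
  [112,134): 22 bp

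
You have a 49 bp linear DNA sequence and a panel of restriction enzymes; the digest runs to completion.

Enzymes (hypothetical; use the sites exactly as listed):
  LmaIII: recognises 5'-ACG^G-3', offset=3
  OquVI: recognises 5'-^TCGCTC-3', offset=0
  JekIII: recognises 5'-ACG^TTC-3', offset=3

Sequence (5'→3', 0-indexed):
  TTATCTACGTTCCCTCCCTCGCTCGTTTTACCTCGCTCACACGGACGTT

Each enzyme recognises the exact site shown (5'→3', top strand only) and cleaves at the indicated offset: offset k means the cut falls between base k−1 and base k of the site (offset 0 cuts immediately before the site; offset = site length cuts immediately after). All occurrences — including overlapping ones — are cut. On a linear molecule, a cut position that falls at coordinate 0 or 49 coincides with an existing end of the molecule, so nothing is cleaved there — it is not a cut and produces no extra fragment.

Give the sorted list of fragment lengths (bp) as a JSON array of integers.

Scan for sites:
  LmaIII ACGG/3: at [40] ⇒ [43]
  OquVI TCGCTC/0: at [18, 32] ⇒ [18, 32]
  JekIII ACGTTC/3: at [6] ⇒ [9]

All cut coordinates (distinct, sorted): [9, 18, 32, 43]

Fragments:
  [0,9): 9 bp
  [9,18): 9 bp
  [18,32): 14 bp
  [32,43): 11 bp
  [43,49): 6 bp

[6,9,9,11,14]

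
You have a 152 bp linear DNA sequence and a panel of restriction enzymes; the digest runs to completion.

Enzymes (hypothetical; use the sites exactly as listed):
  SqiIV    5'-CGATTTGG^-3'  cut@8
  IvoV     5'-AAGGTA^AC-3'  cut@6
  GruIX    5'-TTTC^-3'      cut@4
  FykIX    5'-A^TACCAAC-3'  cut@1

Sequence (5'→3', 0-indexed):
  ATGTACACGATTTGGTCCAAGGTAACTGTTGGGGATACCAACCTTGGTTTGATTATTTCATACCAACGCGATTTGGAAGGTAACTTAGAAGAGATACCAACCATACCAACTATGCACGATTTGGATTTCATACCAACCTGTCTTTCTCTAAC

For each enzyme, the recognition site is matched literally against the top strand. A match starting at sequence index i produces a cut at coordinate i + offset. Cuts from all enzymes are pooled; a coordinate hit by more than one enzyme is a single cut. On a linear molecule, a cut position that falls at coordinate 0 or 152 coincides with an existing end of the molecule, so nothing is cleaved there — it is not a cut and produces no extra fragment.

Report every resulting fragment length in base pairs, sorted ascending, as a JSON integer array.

Per-enzyme occurrences:
  SqiIV (CGATTTGG, off=8): starts [7, 68, 116] → cuts [15, 76, 124]
  IvoV (AAGGTAAC, off=6): starts [18, 76] → cuts [24, 82]
  GruIX (TTTC, off=4): starts [55, 125, 142] → cuts [59, 129, 146]
  FykIX (ATACCAAC, off=1): starts [34, 59, 93, 102, 129] → cuts [35, 60, 94, 103, 130]

All cut coordinates (distinct, sorted): [15, 24, 35, 59, 60, 76, 82, 94, 103, 124, 129, 130, 146]

Fragments:
  [0,15): 15 bp
  [15,24): 9 bp
  [24,35): 11 bp
  [35,59): 24 bp
  [59,60): 1 bp
  [60,76): 16 bp
  [76,82): 6 bp
  [82,94): 12 bp
  [94,103): 9 bp
  [103,124): 21 bp
  [124,129): 5 bp
  [129,130): 1 bp
  [130,146): 16 bp
  [146,152): 6 bp

[1,1,5,6,6,9,9,11,12,15,16,16,21,24]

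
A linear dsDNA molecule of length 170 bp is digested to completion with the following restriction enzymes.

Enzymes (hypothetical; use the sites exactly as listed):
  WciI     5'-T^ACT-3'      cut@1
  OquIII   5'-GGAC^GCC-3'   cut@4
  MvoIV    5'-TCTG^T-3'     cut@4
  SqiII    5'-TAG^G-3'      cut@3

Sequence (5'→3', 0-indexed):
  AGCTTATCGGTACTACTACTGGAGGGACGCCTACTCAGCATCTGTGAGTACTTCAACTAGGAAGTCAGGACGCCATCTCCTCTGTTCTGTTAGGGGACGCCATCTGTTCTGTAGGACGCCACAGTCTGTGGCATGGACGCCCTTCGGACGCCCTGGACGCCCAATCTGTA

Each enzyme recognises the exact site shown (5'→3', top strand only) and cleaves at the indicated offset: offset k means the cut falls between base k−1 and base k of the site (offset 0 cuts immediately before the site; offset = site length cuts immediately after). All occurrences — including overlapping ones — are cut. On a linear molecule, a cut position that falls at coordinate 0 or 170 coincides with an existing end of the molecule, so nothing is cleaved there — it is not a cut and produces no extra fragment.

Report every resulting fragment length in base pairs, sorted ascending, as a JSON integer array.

Scan for sites:
  WciI TACT/1: at [10, 13, 16, 31, 48] ⇒ [11, 14, 17, 32, 49]
  OquIII GGACGCC/4: at [24, 67, 94, 113, 134, 145, 154] ⇒ [28, 71, 98, 117, 138, 149, 158]
  MvoIV TCTGT/4: at [40, 80, 85, 102, 107, 124, 164] ⇒ [44, 84, 89, 106, 111, 128, 168]
  SqiII TAGG/3: at [57, 90, 111] ⇒ [60, 93, 114]

Pooled cuts: [11, 14, 17, 28, 32, 44, 49, 60, 71, 84, 89, 93, 98, 106, 111, 114, 117, 128, 138, 149, 158, 168]

Fragments:
  [0,11): 11 bp
  [11,14): 3 bp
  [14,17): 3 bp
  [17,28): 11 bp
  [28,32): 4 bp
  [32,44): 12 bp
  [44,49): 5 bp
  [49,60): 11 bp
  [60,71): 11 bp
  [71,84): 13 bp
  [84,89): 5 bp
  [89,93): 4 bp
  [93,98): 5 bp
  [98,106): 8 bp
  [106,111): 5 bp
  [111,114): 3 bp
  [114,117): 3 bp
  [117,128): 11 bp
  [128,138): 10 bp
  [138,149): 11 bp
  [149,158): 9 bp
  [158,168): 10 bp
  [168,170): 2 bp

[2,3,3,3,3,4,4,5,5,5,5,8,9,10,10,11,11,11,11,11,11,12,13]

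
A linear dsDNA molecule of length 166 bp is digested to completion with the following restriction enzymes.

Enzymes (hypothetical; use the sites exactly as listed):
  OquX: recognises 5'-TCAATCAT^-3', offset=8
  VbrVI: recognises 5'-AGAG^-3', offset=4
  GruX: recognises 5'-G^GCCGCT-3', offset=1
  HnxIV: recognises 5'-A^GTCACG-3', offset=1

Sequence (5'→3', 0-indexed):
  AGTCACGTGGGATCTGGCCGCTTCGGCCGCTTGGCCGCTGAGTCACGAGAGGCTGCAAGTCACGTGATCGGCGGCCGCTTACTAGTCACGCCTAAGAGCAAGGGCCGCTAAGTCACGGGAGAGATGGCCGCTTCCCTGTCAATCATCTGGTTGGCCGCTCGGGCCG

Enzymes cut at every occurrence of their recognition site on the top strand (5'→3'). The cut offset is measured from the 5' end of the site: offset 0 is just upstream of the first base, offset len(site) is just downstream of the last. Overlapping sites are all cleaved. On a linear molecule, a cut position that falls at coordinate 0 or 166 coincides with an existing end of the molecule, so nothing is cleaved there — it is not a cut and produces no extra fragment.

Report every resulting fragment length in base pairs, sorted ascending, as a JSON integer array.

[1,3,5,7,7,8,8,8,9,10,11,12,13,14,15,15,20]

Site scan:
  OquX TCAATCAT/8: at [138] ⇒ [146]
  VbrVI AGAG/4: at [47, 94, 119] ⇒ [51, 98, 123]
  GruX GGCCGCT/1: at [15, 24, 32, 72, 102, 125, 152] ⇒ [16, 25, 33, 73, 103, 126, 153]
  HnxIV AGTCACG/1: at [0, 40, 57, 83, 110] ⇒ [1, 41, 58, 84, 111]

Pooled cuts: [1, 16, 25, 33, 41, 51, 58, 73, 84, 98, 103, 111, 123, 126, 146, 153]

Fragment lengths:
  [0,1): 1 bp
  [1,16): 15 bp
  [16,25): 9 bp
  [25,33): 8 bp
  [33,41): 8 bp
  [41,51): 10 bp
  [51,58): 7 bp
  [58,73): 15 bp
  [73,84): 11 bp
  [84,98): 14 bp
  [98,103): 5 bp
  [103,111): 8 bp
  [111,123): 12 bp
  [123,126): 3 bp
  [126,146): 20 bp
  [146,153): 7 bp
  [153,166): 13 bp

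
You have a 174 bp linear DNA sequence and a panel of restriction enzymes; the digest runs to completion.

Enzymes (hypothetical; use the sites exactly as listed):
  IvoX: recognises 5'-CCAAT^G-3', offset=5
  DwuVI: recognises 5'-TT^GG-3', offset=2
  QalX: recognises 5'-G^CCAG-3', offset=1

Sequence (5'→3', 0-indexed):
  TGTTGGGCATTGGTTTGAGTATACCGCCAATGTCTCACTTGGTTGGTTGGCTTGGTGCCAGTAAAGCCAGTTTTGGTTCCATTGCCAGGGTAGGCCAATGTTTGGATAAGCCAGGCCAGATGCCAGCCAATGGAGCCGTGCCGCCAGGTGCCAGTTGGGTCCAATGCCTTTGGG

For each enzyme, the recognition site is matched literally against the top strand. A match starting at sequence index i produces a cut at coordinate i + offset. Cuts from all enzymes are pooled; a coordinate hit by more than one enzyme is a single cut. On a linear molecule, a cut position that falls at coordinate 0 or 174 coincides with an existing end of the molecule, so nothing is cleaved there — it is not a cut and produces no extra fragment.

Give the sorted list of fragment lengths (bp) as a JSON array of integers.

[3,4,4,4,4,4,5,5,6,6,7,7,7,7,8,9,9,9,9,10,12,15,20]

Scan for sites:
  IvoX CCAATG/5: at [26, 94, 126, 160] ⇒ [31, 99, 131, 165]
  DwuVI TTGG/2: at [2, 9, 38, 42, 46, 51, 72, 101, 154, 169] ⇒ [4, 11, 40, 44, 48, 53, 74, 103, 156, 171]
  QalX GCCAG/1: at [56, 65, 83, 109, 114, 121, 142, 149] ⇒ [57, 66, 84, 110, 115, 122, 143, 150]

All cut coordinates (distinct, sorted): [4, 11, 31, 40, 44, 48, 53, 57, 66, 74, 84, 99, 103, 110, 115, 122, 131, 143, 150, 156, 165, 171]

Fragments:
  [0,4): 4 bp
  [4,11): 7 bp
  [11,31): 20 bp
  [31,40): 9 bp
  [40,44): 4 bp
  [44,48): 4 bp
  [48,53): 5 bp
  [53,57): 4 bp
  [57,66): 9 bp
  [66,74): 8 bp
  [74,84): 10 bp
  [84,99): 15 bp
  [99,103): 4 bp
  [103,110): 7 bp
  [110,115): 5 bp
  [115,122): 7 bp
  [122,131): 9 bp
  [131,143): 12 bp
  [143,150): 7 bp
  [150,156): 6 bp
  [156,165): 9 bp
  [165,171): 6 bp
  [171,174): 3 bp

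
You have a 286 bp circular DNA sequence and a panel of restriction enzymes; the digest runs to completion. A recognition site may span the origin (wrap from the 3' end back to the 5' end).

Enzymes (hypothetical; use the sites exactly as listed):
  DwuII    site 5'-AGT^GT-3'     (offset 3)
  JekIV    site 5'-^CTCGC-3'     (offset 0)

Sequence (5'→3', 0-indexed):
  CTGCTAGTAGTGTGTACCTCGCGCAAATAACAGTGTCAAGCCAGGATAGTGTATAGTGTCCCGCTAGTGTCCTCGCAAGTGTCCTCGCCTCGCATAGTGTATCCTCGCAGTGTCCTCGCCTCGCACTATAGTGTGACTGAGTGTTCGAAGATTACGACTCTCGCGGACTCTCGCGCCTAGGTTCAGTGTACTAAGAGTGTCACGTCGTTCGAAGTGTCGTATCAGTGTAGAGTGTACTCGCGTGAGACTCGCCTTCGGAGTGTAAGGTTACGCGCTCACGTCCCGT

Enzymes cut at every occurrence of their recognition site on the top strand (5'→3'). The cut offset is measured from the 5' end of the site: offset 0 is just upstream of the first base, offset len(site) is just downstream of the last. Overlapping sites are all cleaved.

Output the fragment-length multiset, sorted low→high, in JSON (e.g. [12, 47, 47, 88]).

Per-enzyme occurrences:
  DwuII (AGTGT, off=3): starts [8, 31, 47, 54, 65, 77, 95, 108, 129, 139, 184, 195, 212, 223, 230, 258] → cuts [11, 34, 50, 57, 68, 80, 98, 111, 132, 142, 187, 198, 215, 226, 233, 261]
  JekIV (CTCGC, off=0): starts [17, 71, 83, 88, 103, 114, 119, 159, 169, 236, 247] → cuts [17, 71, 83, 88, 103, 114, 119, 159, 169, 236, 247]

All cut coordinates (distinct, sorted): [11, 17, 34, 50, 57, 68, 71, 80, 83, 88, 98, 103, 111, 114, 119, 132, 142, 159, 169, 187, 198, 215, 226, 233, 236, 247, 261]

Fragment lengths:
  11→17: 6 bp
  17→34: 17 bp
  34→50: 16 bp
  50→57: 7 bp
  57→68: 11 bp
  68→71: 3 bp
  71→80: 9 bp
  80→83: 3 bp
  83→88: 5 bp
  88→98: 10 bp
  98→103: 5 bp
  103→111: 8 bp
  111→114: 3 bp
  114→119: 5 bp
  119→132: 13 bp
  132→142: 10 bp
  142→159: 17 bp
  159→169: 10 bp
  169→187: 18 bp
  187→198: 11 bp
  198→215: 17 bp
  215→226: 11 bp
  226→233: 7 bp
  233→236: 3 bp
  236→247: 11 bp
  247→261: 14 bp
  261→11 (wrap): 286-261+11 = 36 bp

[3,3,3,3,5,5,5,6,7,7,8,9,10,10,10,11,11,11,11,13,14,16,17,17,17,18,36]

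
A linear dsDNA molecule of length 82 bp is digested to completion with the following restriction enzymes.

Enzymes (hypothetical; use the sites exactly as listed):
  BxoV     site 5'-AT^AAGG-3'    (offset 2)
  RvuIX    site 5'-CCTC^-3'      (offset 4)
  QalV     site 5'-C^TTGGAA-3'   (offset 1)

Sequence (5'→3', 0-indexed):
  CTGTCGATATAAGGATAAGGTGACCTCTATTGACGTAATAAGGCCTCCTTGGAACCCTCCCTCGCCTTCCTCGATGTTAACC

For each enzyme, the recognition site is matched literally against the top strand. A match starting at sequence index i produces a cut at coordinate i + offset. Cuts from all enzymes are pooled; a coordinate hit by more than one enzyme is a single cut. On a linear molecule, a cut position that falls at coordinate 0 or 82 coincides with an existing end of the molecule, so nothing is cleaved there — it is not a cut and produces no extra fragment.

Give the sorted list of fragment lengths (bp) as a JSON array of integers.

[1,4,6,8,9,10,10,11,11,12]

Site scan:
  BxoV (ATAAGG, off=2): starts [8, 14, 37] → cuts [10, 16, 39]
  RvuIX (CCTC, off=4): starts [23, 43, 55, 59, 68] → cuts [27, 47, 59, 63, 72]
  QalV (CTTGGAA, off=1): starts [47] → cuts [48]

Pooled cuts: [10, 16, 27, 39, 47, 48, 59, 63, 72]

Fragment lengths:
  [0,10): 10 bp
  [10,16): 6 bp
  [16,27): 11 bp
  [27,39): 12 bp
  [39,47): 8 bp
  [47,48): 1 bp
  [48,59): 11 bp
  [59,63): 4 bp
  [63,72): 9 bp
  [72,82): 10 bp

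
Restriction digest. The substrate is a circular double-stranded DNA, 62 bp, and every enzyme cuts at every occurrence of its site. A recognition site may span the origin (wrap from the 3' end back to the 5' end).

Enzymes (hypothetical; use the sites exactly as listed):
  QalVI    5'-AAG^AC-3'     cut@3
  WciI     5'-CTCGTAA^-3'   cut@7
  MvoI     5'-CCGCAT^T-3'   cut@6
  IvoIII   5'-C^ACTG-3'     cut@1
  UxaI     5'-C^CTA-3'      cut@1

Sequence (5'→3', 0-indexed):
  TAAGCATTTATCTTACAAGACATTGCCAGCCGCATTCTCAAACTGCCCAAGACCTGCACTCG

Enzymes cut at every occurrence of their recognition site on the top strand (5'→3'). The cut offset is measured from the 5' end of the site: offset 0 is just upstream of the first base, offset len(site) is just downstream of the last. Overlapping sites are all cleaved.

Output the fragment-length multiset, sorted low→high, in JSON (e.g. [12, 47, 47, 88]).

Scan for sites:
  QalVI AAGAC/3: at [16, 48] ⇒ [19, 51]
  WciI CTCGTAA/7: at [58] ⇒ [3]
  MvoI CCGCATT/6: at [29] ⇒ [35]
  IvoIII (CACTG, off=1): no sites
  UxaI (CCTA, off=1): no sites

All cut coordinates (distinct, sorted): [3, 19, 35, 51]

Fragments:
  3→19: 16 bp
  19→35: 16 bp
  35→51: 16 bp
  51→3 (wrap): 62-51+3 = 14 bp

[14,16,16,16]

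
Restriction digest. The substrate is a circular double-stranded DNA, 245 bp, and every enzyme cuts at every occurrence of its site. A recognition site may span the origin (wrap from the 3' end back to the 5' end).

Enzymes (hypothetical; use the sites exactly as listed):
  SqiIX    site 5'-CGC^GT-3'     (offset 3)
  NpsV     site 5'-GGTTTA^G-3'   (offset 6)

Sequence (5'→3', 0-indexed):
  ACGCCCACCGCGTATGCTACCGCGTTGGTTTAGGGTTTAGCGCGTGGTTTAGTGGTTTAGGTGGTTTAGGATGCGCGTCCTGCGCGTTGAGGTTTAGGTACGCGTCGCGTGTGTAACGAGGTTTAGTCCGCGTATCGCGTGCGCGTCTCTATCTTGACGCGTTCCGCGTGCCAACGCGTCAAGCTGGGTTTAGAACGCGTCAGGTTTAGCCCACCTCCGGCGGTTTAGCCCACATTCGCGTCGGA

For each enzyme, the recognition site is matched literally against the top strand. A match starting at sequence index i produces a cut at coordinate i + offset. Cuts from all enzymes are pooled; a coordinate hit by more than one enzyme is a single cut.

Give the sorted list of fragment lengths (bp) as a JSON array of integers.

Scan for sites:
  SqiIX CGCGT/3: at [8, 20, 40, 73, 82, 100, 105, 128, 135, 141, 157, 164, 174, 195, 236] ⇒ [11, 23, 43, 76, 85, 103, 108, 131, 138, 144, 160, 167, 177, 198, 239]
  NpsV GGTTTAG/6: at [26, 33, 45, 53, 62, 90, 119, 186, 202, 221] ⇒ [32, 39, 51, 59, 68, 96, 125, 192, 208, 227]

Pooled cuts: [11, 23, 32, 39, 43, 51, 59, 68, 76, 85, 96, 103, 108, 125, 131, 138, 144, 160, 167, 177, 192, 198, 208, 227, 239]

Fragment lengths:
  11→23: 12 bp
  23→32: 9 bp
  32→39: 7 bp
  39→43: 4 bp
  43→51: 8 bp
  51→59: 8 bp
  59→68: 9 bp
  68→76: 8 bp
  76→85: 9 bp
  85→96: 11 bp
  96→103: 7 bp
  103→108: 5 bp
  108→125: 17 bp
  125→131: 6 bp
  131→138: 7 bp
  138→144: 6 bp
  144→160: 16 bp
  160→167: 7 bp
  167→177: 10 bp
  177→192: 15 bp
  192→198: 6 bp
  198→208: 10 bp
  208→227: 19 bp
  227→239: 12 bp
  239→11 (wrap): 245-239+11 = 17 bp

[4,5,6,6,6,7,7,7,7,8,8,8,9,9,9,10,10,11,12,12,15,16,17,17,19]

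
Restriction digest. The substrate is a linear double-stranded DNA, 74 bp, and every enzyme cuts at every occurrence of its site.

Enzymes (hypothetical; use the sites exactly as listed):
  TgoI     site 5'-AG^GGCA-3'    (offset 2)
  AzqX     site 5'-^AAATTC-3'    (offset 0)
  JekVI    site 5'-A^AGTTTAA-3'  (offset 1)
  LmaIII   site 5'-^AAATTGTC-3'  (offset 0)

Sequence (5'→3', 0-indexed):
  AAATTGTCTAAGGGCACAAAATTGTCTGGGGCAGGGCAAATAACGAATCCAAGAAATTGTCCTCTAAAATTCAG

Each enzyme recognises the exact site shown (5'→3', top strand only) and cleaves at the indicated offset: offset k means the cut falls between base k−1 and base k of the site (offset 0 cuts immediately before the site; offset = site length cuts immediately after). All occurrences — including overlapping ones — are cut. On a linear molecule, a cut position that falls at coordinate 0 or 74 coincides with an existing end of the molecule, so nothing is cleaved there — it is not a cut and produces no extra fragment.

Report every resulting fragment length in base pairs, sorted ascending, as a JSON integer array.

Site scan:
  TgoI (AGGGCA, off=2): starts [10, 32] → cuts [12, 34]
  AzqX (AAATTC, off=0): starts [66] → cuts [66]
  JekVI (AAGTTTAA, off=1): no sites
  LmaIII (AAATTGTC, off=0): starts [0, 18, 53] → cuts [18, 53] (position 0 is a terminus of the linear molecule — no cut)

Pooled cuts: [12, 18, 34, 53, 66]

Fragments:
  [0,12): 12 bp
  [12,18): 6 bp
  [18,34): 16 bp
  [34,53): 19 bp
  [53,66): 13 bp
  [66,74): 8 bp

[6,8,12,13,16,19]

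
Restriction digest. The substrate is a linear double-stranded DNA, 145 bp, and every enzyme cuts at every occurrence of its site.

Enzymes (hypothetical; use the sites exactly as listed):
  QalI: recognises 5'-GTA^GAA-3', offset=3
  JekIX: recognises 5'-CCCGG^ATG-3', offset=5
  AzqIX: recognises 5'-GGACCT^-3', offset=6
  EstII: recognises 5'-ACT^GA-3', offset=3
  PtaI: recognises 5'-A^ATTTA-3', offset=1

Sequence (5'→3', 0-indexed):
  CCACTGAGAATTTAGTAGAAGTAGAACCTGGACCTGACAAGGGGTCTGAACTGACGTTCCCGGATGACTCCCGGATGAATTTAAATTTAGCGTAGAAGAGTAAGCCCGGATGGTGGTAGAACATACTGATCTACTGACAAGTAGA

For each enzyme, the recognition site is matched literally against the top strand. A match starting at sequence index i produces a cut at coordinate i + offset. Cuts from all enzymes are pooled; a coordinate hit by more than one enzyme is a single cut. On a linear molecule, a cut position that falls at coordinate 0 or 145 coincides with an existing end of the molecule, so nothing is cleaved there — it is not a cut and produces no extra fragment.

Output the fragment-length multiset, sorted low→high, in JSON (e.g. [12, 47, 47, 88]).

[4,4,5,6,6,8,8,9,9,10,10,11,11,12,15,17]

Scan for sites:
  QalI (GTAGAA, off=3): starts [14, 20, 91, 115] → cuts [17, 23, 94, 118]
  JekIX (CCCGGATG, off=5): starts [58, 69, 104] → cuts [63, 74, 109]
  AzqIX (GGACCT, off=6): starts [29] → cuts [35]
  EstII (ACTGA, off=3): starts [2, 49, 124, 132] → cuts [5, 52, 127, 135]
  PtaI (AATTTA, off=1): starts [8, 77, 83] → cuts [9, 78, 84]

All cut coordinates (distinct, sorted): [5, 9, 17, 23, 35, 52, 63, 74, 78, 84, 94, 109, 118, 127, 135]

Fragment lengths:
  [0,5): 5 bp
  [5,9): 4 bp
  [9,17): 8 bp
  [17,23): 6 bp
  [23,35): 12 bp
  [35,52): 17 bp
  [52,63): 11 bp
  [63,74): 11 bp
  [74,78): 4 bp
  [78,84): 6 bp
  [84,94): 10 bp
  [94,109): 15 bp
  [109,118): 9 bp
  [118,127): 9 bp
  [127,135): 8 bp
  [135,145): 10 bp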